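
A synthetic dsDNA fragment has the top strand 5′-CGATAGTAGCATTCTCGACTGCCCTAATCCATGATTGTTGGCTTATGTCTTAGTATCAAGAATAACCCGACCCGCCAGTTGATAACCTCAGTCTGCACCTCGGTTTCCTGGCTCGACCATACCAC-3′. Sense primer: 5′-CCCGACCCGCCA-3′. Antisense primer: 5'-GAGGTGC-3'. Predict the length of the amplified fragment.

Forward primer CCCGACCCGCCA is found on the top strand at positions 66–77.
Reverse complement of the reverse primer: GCACCTC. This occurs on the top strand at positions 95–101.
The product runs from position 66 to position 101, so its length is 101 − 66 + 1 = 36 bp.

36 bp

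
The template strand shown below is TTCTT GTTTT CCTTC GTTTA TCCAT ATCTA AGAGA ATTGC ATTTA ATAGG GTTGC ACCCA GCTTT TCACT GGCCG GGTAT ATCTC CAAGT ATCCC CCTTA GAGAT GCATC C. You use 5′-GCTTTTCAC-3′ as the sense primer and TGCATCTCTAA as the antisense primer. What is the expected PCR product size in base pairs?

The forward primer matches the template at positions 61–69.
Taking the reverse complement of TGCATCTCTAA gives TTAGAGATGCA, found at positions 98–108 on the template; the primer anneals here to the top strand with its 3' end pointing upstream.
Product length = (reverse-primer end) − (forward-primer start) + 1 = 108 − 61 + 1 = 48 bp.

48 bp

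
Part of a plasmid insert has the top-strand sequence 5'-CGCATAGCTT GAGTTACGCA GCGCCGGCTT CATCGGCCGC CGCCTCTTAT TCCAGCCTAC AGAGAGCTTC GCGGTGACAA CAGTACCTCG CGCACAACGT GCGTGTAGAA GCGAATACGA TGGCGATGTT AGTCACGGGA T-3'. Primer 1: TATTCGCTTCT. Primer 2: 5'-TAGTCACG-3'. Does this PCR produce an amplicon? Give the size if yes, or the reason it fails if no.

No product — the primers' 3' ends point away from each other.

Primer 1 (TATTCGCTTCT) has reverse complement AGAAGCGAATA, which matches the top strand at positions 107–117; primer 1 anneals to the top strand there with its 3' end pointing upstream toward position 107.
Primer 2 (TAGTCACG) matches the top strand directly at positions 130–137; it anneals to the bottom strand with its 3' end pointing downstream toward position 137.
The 3' ends diverge (primer 1 extends toward position 1, primer 2 toward position 141), so the primers never converge on a shared product.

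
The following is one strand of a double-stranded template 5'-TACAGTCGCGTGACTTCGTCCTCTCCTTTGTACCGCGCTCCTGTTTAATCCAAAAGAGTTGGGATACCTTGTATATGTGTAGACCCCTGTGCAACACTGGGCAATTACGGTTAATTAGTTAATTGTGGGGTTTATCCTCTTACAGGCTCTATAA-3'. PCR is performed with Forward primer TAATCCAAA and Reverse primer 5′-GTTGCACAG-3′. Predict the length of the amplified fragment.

The forward primer matches the template at positions 46–54.
The reverse primer's reverse complement is CTGTGCAAC, which matches the template at positions 87–95.
The product runs from position 46 to position 95, so its length is 95 − 46 + 1 = 50 bp.

50 bp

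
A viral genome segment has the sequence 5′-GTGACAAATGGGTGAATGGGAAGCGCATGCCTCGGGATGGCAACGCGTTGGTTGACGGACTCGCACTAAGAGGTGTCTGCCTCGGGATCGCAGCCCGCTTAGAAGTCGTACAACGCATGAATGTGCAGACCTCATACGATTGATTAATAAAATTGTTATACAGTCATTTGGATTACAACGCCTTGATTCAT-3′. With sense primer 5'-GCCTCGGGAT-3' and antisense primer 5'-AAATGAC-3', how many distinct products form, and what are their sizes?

The forward primer GCCTCGGGAT matches the top strand at positions 29–38, 79–88.
The reverse primer's reverse complement is GTCATTT, matching at positions 163–169.
Each forward site pairs with the reverse site to give a product ending at position 169: sizes 141, 91 bp.

Two products: 141 bp, 91 bp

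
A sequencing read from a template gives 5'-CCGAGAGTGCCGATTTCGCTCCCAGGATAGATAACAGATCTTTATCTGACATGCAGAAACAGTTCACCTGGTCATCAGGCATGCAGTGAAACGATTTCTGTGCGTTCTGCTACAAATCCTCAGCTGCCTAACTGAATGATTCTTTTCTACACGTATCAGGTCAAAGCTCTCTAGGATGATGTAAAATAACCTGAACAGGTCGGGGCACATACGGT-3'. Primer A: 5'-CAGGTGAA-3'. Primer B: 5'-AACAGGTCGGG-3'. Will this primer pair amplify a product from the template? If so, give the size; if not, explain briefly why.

Primer A (CAGGTGAA) has reverse complement TTCACCTG, which matches the top strand at positions 63–70; primer A anneals to the top strand there with its 3' end pointing upstream toward position 63.
Primer B (AACAGGTCGGG) matches the top strand directly at positions 194–204; it anneals to the bottom strand with its 3' end pointing downstream toward position 204.
The 3' ends diverge (primer A extends toward position 1, primer B toward position 215), so the primers never converge on a shared product.

No product — the primers' 3' ends point away from each other.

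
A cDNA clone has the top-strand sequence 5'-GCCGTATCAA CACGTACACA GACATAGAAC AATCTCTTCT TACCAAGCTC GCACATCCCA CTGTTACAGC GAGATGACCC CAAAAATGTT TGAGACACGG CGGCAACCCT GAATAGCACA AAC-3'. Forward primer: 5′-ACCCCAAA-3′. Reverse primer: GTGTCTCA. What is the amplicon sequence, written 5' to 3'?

Forward primer ACCCCAAA is found on the top strand at positions 77–84.
The reverse primer's reverse complement is TGAGACAC, which matches the template at positions 91–98.
The product is the template from position 77 through 98 (22 bp).

5'-ACCCCAAAAATGTTTGAGACAC-3'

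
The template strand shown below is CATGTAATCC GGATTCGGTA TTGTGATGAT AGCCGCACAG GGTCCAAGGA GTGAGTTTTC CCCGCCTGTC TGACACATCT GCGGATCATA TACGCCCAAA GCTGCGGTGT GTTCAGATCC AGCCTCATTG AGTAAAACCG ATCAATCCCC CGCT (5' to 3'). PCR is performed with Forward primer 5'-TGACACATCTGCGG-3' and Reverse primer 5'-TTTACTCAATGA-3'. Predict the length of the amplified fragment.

Forward primer TGACACATCTGCGG is found on the top strand at positions 71–84.
Reverse complement of the reverse primer: TCATTGAGTAAA. This occurs on the top strand at positions 125–136.
Amplicon spans positions 71–136: 66 bp.

66 bp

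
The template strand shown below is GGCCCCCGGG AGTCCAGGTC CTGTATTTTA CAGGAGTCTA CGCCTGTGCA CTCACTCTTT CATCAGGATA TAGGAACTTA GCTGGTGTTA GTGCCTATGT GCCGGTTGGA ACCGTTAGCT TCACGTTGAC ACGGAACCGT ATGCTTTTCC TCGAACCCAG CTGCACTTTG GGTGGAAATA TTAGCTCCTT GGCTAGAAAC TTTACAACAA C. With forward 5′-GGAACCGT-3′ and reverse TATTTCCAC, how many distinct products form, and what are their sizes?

Two products: 73 bp, 48 bp

The forward primer GGAACCGT matches the top strand at positions 108–115, 133–140.
The reverse primer's reverse complement is GTGGAAATA, matching at positions 172–180.
Each forward site pairs with the reverse site to give a product ending at position 180: sizes 73, 48 bp.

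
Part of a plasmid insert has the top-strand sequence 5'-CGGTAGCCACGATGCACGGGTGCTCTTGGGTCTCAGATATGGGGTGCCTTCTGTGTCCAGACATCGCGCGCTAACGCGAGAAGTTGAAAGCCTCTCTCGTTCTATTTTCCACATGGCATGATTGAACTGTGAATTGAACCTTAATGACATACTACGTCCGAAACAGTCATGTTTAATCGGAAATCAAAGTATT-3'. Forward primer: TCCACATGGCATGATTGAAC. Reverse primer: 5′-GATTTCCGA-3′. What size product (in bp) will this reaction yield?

78 bp

Forward primer TCCACATGGCATGATTGAAC is found on the top strand at positions 108–127.
The reverse primer's reverse complement is TCGGAAATC, which matches the template at positions 177–185.
Product length = (reverse-primer end) − (forward-primer start) + 1 = 185 − 108 + 1 = 78 bp.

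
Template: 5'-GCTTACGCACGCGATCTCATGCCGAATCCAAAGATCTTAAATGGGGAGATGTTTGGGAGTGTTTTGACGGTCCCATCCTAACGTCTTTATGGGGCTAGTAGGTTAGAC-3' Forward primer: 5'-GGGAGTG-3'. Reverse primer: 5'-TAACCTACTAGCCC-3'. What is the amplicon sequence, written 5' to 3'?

5'-GGGAGTGTTTTGACGGTCCCATCCTAACGTCTTTATGGGGCTAGTAGGTTA-3'

Forward primer GGGAGTG is found on the top strand at positions 55–61.
Taking the reverse complement of TAACCTACTAGCCC gives GGGCTAGTAGGTTA, found at positions 92–105 on the template; the primer anneals here to the top strand with its 3' end pointing upstream.
The product is the template from position 55 through 105 (51 bp).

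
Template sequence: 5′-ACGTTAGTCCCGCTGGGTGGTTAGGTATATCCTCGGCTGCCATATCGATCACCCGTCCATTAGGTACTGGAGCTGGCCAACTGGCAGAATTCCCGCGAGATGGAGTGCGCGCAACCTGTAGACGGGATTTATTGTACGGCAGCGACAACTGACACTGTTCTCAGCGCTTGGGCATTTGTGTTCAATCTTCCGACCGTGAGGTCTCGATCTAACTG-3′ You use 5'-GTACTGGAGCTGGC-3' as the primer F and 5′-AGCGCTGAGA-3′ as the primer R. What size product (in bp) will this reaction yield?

The forward primer matches the template at positions 64–77.
The reverse primer's reverse complement is TCTCAGCGCT, which matches the template at positions 159–168.
Product length = (reverse-primer end) − (forward-primer start) + 1 = 168 − 64 + 1 = 105 bp.

105 bp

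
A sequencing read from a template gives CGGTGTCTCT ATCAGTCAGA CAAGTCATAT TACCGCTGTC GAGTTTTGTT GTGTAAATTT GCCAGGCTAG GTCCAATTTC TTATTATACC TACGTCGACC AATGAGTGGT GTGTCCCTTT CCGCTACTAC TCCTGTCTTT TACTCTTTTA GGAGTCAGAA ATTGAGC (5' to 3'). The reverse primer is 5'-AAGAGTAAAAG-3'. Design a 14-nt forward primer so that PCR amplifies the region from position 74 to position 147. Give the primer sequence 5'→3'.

The reverse primer's reverse complement CTTTTACTCTT matches the template at positions 137–147; the product starts at position 74.
The forward primer is identical to the top strand over positions 74–87: CAATTTCTTATTAT.

5'-CAATTTCTTATTAT-3'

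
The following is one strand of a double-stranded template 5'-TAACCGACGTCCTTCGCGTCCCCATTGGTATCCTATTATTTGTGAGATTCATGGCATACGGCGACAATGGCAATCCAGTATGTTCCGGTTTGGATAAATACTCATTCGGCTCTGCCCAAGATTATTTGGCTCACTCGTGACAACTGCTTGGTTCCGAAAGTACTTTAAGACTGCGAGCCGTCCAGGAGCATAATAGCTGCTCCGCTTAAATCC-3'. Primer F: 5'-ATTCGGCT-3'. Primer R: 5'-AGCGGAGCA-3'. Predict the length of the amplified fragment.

103 bp

Scanning the template, ATTCGGCT occurs at positions 104–111; this primer anneals to the bottom strand there with its 3' end pointing downstream.
Taking the reverse complement of AGCGGAGCA gives TGCTCCGCT, found at positions 198–206 on the template; the primer anneals here to the top strand with its 3' end pointing upstream.
The product runs from position 104 to position 206, so its length is 206 − 104 + 1 = 103 bp.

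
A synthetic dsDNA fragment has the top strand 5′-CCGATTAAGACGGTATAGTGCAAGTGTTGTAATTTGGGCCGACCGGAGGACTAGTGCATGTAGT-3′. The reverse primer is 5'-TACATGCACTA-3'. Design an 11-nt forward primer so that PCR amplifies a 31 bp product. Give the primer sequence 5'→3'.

The reverse primer's reverse complement TAGTGCATGTA matches the template at positions 52–62, so the product ends at position 62.
A 31 bp product then starts at position 62 − 31 + 1 = 32.
The forward primer is identical to the top strand there: ATTTGGGCCGA.

5'-ATTTGGGCCGA-3'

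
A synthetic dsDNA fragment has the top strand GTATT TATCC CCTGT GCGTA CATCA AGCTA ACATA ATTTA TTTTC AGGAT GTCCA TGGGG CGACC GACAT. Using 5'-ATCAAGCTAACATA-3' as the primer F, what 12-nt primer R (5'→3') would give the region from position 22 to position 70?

5'-ATGTCGGTCGCC-3'

The product's 3' end on the top strand is position 70.
The reverse primer anneals to the top strand over positions 59–70, i.e. to GGCGACCGACAT.
Its sequence written 5'→3' is the reverse complement: ATGTCGGTCGCC.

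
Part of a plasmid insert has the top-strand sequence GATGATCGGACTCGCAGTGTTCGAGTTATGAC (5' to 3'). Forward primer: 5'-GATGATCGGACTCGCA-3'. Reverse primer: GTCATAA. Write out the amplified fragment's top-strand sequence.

5'-GATGATCGGACTCGCAGTGTTCGAGTTATGAC-3'

Forward primer GATGATCGGACTCGCA is found on the top strand at positions 1–16.
The reverse primer's reverse complement is TTATGAC, which matches the template at positions 26–32.
The product is the template from position 1 through 32 (32 bp).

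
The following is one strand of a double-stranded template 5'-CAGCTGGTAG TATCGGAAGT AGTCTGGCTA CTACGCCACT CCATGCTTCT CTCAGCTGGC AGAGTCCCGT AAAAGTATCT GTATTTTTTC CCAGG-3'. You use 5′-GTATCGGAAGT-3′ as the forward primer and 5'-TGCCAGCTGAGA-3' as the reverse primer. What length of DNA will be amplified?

52 bp

Forward primer GTATCGGAAGT is found on the top strand at positions 10–20.
The reverse primer's reverse complement is TCTCAGCTGGCA, which matches the template at positions 50–61.
The product runs from position 10 to position 61, so its length is 61 − 10 + 1 = 52 bp.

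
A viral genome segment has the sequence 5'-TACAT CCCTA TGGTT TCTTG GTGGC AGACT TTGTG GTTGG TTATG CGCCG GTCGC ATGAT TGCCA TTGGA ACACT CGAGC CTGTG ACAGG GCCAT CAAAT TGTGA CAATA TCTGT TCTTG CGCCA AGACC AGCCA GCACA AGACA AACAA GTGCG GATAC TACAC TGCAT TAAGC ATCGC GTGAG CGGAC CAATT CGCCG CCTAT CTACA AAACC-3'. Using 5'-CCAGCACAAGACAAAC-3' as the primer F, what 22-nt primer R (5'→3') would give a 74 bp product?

The forward primer binds at positions 133–148, so a 74 bp product ends at position 133 + 74 − 1 = 206.
The reverse primer anneals to the top strand over positions 185–206, i.e. to GCGGACCAATTCGCCGCCTATC.
Its sequence written 5'→3' is the reverse complement: GATAGGCGGCGAATTGGTCCGC.

5'-GATAGGCGGCGAATTGGTCCGC-3'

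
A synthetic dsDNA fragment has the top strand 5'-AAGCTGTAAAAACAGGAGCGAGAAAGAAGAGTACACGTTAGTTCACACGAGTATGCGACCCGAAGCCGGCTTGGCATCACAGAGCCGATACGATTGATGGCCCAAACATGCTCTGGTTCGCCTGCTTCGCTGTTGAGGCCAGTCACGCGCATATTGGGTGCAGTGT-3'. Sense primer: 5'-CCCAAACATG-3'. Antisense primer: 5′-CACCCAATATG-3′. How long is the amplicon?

The forward primer matches the template at positions 101–110.
Reverse complement of the reverse primer: CATATTGGGTG. This occurs on the top strand at positions 150–160.
Amplicon spans positions 101–160: 60 bp.

60 bp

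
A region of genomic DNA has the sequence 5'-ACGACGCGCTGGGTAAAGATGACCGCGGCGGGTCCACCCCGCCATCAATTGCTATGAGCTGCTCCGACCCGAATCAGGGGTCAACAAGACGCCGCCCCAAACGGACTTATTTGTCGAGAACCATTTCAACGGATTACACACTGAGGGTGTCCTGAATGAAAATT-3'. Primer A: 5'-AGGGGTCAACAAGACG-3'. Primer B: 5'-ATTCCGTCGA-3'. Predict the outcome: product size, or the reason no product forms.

No product — primer B has no binding site in the template.

Primer B (ATTCCGTCGA) does not match the top strand, and its reverse complement TCGACGGAAT does not match either.
With no annealing site for primer B, no amplification occurs.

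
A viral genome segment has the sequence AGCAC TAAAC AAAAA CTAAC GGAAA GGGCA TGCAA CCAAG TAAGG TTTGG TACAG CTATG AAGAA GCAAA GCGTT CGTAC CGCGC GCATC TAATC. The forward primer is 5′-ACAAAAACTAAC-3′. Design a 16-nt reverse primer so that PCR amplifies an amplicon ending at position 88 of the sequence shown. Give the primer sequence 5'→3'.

5'-TGCGCGCGGTACGAAC-3'

The forward primer binds at positions 9–20; the product's 3' end on the top strand is position 88.
The reverse primer anneals to the top strand over positions 73–88, i.e. to GTTCGTACCGCGCGCA.
Its sequence written 5'→3' is the reverse complement: TGCGCGCGGTACGAAC.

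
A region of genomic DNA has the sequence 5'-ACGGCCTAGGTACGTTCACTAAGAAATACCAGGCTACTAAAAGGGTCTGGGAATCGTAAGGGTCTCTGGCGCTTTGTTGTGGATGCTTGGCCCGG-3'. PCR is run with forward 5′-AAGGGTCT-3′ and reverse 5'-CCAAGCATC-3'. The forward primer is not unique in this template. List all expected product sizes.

The forward primer AAGGGTCT matches the top strand at positions 41–48, 58–65.
The reverse primer's reverse complement is GATGCTTGG, matching at positions 82–90.
Each forward site pairs with the reverse site to give a product ending at position 90: sizes 50, 33 bp.

50 bp, 33 bp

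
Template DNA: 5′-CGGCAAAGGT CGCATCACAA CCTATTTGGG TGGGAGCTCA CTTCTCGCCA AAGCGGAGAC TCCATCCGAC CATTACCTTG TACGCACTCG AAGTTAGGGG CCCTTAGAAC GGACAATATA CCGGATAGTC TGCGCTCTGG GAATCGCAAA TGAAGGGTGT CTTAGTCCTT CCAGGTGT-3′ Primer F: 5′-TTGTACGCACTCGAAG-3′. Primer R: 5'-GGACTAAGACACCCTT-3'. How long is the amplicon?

91 bp

Scanning the template, TTGTACGCACTCGAAG occurs at positions 78–93; this primer anneals to the bottom strand there with its 3' end pointing downstream.
Taking the reverse complement of GGACTAAGACACCCTT gives AAGGGTGTCTTAGTCC, found at positions 153–168 on the template; the primer anneals here to the top strand with its 3' end pointing upstream.
Amplicon spans positions 78–168: 91 bp.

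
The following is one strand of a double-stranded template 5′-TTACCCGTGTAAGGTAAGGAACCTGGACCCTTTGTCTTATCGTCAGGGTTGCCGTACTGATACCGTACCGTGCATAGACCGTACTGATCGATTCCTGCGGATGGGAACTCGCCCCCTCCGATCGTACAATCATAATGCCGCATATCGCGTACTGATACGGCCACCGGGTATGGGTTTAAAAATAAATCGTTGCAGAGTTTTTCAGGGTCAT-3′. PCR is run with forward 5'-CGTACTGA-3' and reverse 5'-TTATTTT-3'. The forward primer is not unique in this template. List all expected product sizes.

The forward primer CGTACTGA matches the top strand at positions 53–60, 80–87, 148–155.
The reverse primer's reverse complement is AAAATAA, matching at positions 179–185.
Each forward site pairs with the reverse site to give a product ending at position 185: sizes 133, 106, 38 bp.

133 bp, 106 bp, 38 bp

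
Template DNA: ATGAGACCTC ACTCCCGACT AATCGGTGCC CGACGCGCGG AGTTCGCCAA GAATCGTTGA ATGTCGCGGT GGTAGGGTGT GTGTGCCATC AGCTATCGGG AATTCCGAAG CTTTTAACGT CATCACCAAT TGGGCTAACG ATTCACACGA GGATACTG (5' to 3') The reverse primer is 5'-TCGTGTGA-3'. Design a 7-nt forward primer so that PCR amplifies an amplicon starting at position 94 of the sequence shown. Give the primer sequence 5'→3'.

5'-TATCGGG-3'

The reverse primer's reverse complement TCACACGA matches the template at positions 143–150; the product starts at position 94.
The forward primer is identical to the top strand over positions 94–100: TATCGGG.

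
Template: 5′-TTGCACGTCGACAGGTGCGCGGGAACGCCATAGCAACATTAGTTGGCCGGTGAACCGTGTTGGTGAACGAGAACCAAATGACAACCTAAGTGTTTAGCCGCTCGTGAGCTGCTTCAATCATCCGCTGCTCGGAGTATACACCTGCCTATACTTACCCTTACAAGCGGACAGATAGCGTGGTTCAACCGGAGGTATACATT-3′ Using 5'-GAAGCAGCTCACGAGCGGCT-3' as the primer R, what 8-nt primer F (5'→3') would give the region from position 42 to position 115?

The reverse primer's reverse complement AGCCGCTCGTGAGCTGCTTC matches the template at positions 96–115; the product starts at position 42.
The forward primer is identical to the top strand over positions 42–49: GTTGGCCG.

5'-GTTGGCCG-3'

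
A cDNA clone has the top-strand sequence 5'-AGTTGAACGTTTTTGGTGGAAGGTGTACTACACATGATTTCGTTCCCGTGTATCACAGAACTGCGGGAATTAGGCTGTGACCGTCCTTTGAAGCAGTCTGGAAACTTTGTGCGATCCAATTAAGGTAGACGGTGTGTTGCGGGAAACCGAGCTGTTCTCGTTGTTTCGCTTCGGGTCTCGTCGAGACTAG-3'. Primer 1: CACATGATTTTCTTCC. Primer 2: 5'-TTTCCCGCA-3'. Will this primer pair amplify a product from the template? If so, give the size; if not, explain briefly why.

No product — primer 1 has no binding site in the template.

Primer 1 (CACATGATTTTCTTCC) does not match the top strand, and its reverse complement GGAAGAAAATCATGTG does not match either.
With no annealing site for primer 1, no amplification occurs.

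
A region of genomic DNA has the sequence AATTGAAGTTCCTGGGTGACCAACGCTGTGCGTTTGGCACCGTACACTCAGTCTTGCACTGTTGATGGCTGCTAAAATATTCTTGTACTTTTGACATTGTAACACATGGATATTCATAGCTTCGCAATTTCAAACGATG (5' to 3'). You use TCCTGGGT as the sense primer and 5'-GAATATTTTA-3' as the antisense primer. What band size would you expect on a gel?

Forward primer TCCTGGGT is found on the top strand at positions 10–17.
Reverse complement of the reverse primer: TAAAATATTC. This occurs on the top strand at positions 73–82.
Product length = (reverse-primer end) − (forward-primer start) + 1 = 82 − 10 + 1 = 73 bp.

73 bp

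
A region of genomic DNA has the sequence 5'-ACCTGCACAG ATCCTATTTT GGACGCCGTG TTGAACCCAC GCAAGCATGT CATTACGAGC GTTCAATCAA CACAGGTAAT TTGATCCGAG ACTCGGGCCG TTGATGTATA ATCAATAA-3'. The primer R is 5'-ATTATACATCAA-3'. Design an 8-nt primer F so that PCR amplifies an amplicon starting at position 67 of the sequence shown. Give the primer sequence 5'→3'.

The reverse primer's reverse complement TTGATGTATAAT matches the template at positions 101–112; the product starts at position 67.
The forward primer is identical to the top strand over positions 67–74: TCAACACA.

5'-TCAACACA-3'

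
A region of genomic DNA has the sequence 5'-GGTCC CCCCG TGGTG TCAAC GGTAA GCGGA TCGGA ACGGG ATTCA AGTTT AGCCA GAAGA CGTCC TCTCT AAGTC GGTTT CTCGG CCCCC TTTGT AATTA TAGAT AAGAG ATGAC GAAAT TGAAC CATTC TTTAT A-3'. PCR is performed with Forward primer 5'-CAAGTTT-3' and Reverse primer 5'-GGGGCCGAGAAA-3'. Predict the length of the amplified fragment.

Scanning the template, CAAGTTT occurs at positions 44–50; this primer anneals to the bottom strand there with its 3' end pointing downstream.
Reverse complement of the reverse primer: TTTCTCGGCCCC. This occurs on the top strand at positions 78–89.
The product runs from position 44 to position 89, so its length is 89 − 44 + 1 = 46 bp.

46 bp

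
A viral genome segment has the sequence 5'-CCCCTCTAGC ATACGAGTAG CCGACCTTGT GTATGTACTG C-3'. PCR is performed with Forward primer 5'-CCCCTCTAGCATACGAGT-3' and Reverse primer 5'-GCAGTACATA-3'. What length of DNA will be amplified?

The forward primer matches the template at positions 1–18.
Reverse complement of the reverse primer: TATGTACTGC. This occurs on the top strand at positions 32–41.
The product runs from position 1 to position 41, so its length is 41 − 1 + 1 = 41 bp.

41 bp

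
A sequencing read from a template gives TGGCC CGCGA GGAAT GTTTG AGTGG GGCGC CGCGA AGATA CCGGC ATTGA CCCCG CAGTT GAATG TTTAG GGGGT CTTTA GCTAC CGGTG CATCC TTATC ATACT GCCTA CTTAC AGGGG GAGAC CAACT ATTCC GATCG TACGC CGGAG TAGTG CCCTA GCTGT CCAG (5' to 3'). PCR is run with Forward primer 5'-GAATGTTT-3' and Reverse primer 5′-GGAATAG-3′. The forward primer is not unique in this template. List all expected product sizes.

124 bp, 75 bp

The forward primer GAATGTTT matches the top strand at positions 12–19, 61–68.
The reverse primer's reverse complement is CTATTCC, matching at positions 129–135.
Each forward site pairs with the reverse site to give a product ending at position 135: sizes 124, 75 bp.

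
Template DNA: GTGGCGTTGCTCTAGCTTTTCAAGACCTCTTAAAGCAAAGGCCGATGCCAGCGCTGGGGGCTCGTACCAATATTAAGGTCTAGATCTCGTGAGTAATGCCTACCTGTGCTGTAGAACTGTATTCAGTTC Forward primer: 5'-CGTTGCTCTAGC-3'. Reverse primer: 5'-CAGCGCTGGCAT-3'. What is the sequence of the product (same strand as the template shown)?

5'-CGTTGCTCTAGCTTTTCAAGACCTCTTAAAGCAAAGGCCGATGCCAGCGCTG-3'

Forward primer CGTTGCTCTAGC is found on the top strand at positions 5–16.
Taking the reverse complement of CAGCGCTGGCAT gives ATGCCAGCGCTG, found at positions 45–56 on the template; the primer anneals here to the top strand with its 3' end pointing upstream.
The product is the template from position 5 through 56 (52 bp).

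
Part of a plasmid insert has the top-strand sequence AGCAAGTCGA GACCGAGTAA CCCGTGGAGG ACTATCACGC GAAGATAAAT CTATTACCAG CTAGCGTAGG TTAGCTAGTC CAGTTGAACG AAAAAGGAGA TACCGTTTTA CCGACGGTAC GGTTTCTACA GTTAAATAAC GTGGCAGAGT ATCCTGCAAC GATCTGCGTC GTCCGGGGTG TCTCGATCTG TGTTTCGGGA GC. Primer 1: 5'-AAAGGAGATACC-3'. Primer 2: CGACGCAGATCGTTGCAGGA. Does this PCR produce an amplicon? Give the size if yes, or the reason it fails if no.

Yes — a 79 bp product.

Primer 1 (AAAGGAGATACC) matches the top strand at positions 93–104; it acts as a forward primer.
Primer 2's reverse complement is TCCTGCAACGATCTGCGTCG, matching the top strand at positions 152–171; it acts as a reverse primer.
The 3' ends face each other across positions 93–171, giving a 79 bp product.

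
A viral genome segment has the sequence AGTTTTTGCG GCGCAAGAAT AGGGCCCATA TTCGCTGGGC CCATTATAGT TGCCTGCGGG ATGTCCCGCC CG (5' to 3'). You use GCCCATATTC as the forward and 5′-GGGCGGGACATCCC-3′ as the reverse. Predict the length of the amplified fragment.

Forward primer GCCCATATTC is found on the top strand at positions 24–33.
Reverse complement of the reverse primer: GGGATGTCCCGCCC. This occurs on the top strand at positions 58–71.
Product length = (reverse-primer end) − (forward-primer start) + 1 = 71 − 24 + 1 = 48 bp.

48 bp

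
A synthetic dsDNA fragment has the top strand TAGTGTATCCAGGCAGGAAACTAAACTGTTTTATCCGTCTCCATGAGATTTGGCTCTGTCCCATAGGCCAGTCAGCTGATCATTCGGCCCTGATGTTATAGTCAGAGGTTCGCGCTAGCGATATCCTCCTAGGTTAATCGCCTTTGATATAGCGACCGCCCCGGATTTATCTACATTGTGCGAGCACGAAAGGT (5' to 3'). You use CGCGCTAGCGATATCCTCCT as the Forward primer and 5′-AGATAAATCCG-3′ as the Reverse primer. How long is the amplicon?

62 bp

Scanning the template, CGCGCTAGCGATATCCTCCT occurs at positions 111–130; this primer anneals to the bottom strand there with its 3' end pointing downstream.
Taking the reverse complement of AGATAAATCCG gives CGGATTTATCT, found at positions 162–172 on the template; the primer anneals here to the top strand with its 3' end pointing upstream.
Product length = (reverse-primer end) − (forward-primer start) + 1 = 172 − 111 + 1 = 62 bp.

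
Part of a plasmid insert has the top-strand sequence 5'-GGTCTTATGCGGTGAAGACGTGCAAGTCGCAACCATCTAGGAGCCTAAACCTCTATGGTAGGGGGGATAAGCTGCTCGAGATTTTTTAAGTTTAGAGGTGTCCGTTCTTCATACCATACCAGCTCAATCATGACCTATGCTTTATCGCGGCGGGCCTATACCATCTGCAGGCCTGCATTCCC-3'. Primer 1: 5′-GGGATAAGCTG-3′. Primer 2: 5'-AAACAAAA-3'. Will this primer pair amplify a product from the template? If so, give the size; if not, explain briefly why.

No product — primer 2 has no binding site in the template.

Primer 2 (AAACAAAA) does not match the top strand, and its reverse complement TTTTGTTT does not match either.
With no annealing site for primer 2, no amplification occurs.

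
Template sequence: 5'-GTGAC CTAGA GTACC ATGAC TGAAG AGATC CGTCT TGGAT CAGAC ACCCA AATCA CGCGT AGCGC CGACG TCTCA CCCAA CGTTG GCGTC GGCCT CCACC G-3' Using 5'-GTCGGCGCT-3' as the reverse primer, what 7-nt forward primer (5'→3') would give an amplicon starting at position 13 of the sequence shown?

The reverse primer's reverse complement AGCGCCGAC matches the template at positions 61–69; the product starts at position 13.
The forward primer is identical to the top strand over positions 13–19: ACCATGA.

5'-ACCATGA-3'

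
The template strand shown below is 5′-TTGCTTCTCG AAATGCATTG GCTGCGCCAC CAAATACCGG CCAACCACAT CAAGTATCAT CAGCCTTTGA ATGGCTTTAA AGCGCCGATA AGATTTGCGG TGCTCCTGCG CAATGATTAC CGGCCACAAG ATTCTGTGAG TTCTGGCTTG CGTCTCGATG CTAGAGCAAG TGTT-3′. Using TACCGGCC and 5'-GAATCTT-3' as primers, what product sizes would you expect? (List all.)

100 bp, 17 bp

The forward primer TACCGGCC matches the top strand at positions 35–42, 118–125.
The reverse primer's reverse complement is AAGATTC, matching at positions 128–134.
Each forward site pairs with the reverse site to give a product ending at position 134: sizes 100, 17 bp.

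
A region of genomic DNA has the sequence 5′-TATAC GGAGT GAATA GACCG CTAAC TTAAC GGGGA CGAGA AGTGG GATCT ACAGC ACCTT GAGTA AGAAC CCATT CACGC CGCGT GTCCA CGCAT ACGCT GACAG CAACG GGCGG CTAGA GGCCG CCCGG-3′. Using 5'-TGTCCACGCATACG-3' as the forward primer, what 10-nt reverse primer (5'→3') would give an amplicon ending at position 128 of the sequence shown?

5'-GGGCGGCCTC-3'

The forward primer binds at positions 85–98; the product's 3' end on the top strand is position 128.
The reverse primer anneals to the top strand over positions 119–128, i.e. to GAGGCCGCCC.
Its sequence written 5'→3' is the reverse complement: GGGCGGCCTC.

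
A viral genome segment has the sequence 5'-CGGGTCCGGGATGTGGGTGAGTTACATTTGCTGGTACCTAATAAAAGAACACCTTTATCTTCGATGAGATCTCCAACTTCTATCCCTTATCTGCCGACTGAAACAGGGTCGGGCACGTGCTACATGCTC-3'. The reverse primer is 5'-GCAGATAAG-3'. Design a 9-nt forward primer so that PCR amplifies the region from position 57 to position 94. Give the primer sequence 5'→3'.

5'-ATCTTCGAT-3'

The reverse primer's reverse complement CTTATCTGC matches the template at positions 86–94; the product starts at position 57.
The forward primer is identical to the top strand over positions 57–65: ATCTTCGAT.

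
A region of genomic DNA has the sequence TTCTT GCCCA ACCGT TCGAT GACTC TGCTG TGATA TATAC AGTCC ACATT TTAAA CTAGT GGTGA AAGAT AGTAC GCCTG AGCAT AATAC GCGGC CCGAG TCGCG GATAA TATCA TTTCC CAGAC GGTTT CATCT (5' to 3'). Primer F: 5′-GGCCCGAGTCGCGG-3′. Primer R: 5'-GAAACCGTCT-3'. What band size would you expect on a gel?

Forward primer GGCCCGAGTCGCGG is found on the top strand at positions 93–106.
Reverse complement of the reverse primer: AGACGGTTTC. This occurs on the top strand at positions 122–131.
Amplicon spans positions 93–131: 39 bp.

39 bp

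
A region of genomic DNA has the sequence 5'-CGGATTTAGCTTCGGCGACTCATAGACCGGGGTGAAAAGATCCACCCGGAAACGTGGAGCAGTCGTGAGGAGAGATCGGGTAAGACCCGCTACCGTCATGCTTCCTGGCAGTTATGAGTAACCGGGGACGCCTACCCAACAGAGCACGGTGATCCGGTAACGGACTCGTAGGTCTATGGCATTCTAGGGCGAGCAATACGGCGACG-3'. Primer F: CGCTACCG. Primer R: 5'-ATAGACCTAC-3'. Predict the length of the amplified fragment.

Forward primer CGCTACCG is found on the top strand at positions 88–95.
The reverse primer's reverse complement is GTAGGTCTAT, which matches the template at positions 168–177.
The product runs from position 88 to position 177, so its length is 177 − 88 + 1 = 90 bp.

90 bp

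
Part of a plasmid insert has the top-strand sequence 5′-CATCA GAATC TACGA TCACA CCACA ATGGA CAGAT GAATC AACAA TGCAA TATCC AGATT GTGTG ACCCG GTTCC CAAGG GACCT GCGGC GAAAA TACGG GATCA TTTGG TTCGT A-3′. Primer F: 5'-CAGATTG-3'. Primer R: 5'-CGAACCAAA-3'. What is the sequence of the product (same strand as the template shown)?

The forward primer matches the template at positions 55–61.
Reverse complement of the reverse primer: TTTGGTTCG. This occurs on the top strand at positions 106–114.
The product is the template from position 55 through 114 (60 bp).

5'-CAGATTGTGTGACCCGGTTCCCAAGGGACCTGCGGCGAAAATACGGGATCATTTGGTTCG-3'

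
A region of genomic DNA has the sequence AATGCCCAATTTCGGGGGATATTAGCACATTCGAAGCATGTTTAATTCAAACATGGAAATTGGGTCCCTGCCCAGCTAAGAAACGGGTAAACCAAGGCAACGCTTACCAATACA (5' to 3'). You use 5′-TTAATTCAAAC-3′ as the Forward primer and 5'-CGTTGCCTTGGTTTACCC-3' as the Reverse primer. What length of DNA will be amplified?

The forward primer matches the template at positions 42–52.
Reverse complement of the reverse primer: GGGTAAACCAAGGCAACG. This occurs on the top strand at positions 85–102.
The product runs from position 42 to position 102, so its length is 102 − 42 + 1 = 61 bp.

61 bp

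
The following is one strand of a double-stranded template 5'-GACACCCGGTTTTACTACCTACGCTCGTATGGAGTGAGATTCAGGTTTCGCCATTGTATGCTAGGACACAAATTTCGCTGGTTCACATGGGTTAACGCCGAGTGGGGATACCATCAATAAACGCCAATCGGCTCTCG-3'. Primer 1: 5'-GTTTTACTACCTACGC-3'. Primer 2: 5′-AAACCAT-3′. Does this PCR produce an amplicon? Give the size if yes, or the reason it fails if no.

Primer 2 (AAACCAT) does not match the top strand, and its reverse complement ATGGTTT does not match either.
With no annealing site for primer 2, no amplification occurs.

No product — primer 2 has no binding site in the template.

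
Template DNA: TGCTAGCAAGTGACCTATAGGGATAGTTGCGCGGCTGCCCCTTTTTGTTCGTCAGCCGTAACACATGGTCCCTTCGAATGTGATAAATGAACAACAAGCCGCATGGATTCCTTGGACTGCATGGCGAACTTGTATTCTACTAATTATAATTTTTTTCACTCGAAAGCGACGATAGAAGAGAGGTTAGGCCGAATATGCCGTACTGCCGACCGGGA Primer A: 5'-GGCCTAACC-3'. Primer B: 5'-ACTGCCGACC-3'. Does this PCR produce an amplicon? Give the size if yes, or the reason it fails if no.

Primer A (GGCCTAACC) has reverse complement GGTTAGGCC, which matches the top strand at positions 182–190; primer A anneals to the top strand there with its 3' end pointing upstream toward position 182.
Primer B (ACTGCCGACC) matches the top strand directly at positions 202–211; it anneals to the bottom strand with its 3' end pointing downstream toward position 211.
The 3' ends diverge (primer A extends toward position 1, primer B toward position 215), so the primers never converge on a shared product.

No product — the primers' 3' ends point away from each other.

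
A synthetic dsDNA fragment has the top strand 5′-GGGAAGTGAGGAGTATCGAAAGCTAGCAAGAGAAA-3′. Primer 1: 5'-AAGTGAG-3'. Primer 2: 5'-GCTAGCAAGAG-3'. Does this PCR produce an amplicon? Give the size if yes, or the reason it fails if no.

Primer 1 (AAGTGAG) matches the top strand at positions 4–10 (3' end points downstream).
Primer 2 (GCTAGCAAGAG) also matches the top strand directly, at positions 22–32 — its reverse complement CTCTTGCTAGC is not present.
Both primers anneal to the bottom strand with 3' ends pointing the same way, so neither can prime synthesis back toward the other.

No product — both primers anneal to the same strand and extend in the same direction.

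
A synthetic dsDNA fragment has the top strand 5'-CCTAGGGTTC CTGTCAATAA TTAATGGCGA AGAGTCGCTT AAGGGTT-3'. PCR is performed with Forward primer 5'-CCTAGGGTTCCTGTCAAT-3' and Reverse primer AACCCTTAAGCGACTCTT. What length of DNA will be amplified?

The forward primer matches the template at positions 1–18.
Taking the reverse complement of AACCCTTAAGCGACTCTT gives AAGAGTCGCTTAAGGGTT, found at positions 30–47 on the template; the primer anneals here to the top strand with its 3' end pointing upstream.
Product length = (reverse-primer end) − (forward-primer start) + 1 = 47 − 1 + 1 = 47 bp.

47 bp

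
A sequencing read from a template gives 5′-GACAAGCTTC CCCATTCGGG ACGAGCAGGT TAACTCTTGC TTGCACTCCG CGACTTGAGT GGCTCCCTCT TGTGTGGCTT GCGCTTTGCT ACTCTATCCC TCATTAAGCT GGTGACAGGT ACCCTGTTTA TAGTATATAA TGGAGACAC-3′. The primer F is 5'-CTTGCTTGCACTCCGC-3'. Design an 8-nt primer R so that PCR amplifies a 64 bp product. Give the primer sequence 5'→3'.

The forward primer binds at positions 36–51, so a 64 bp product ends at position 36 + 64 − 1 = 99.
The reverse primer anneals to the top strand over positions 92–99, i.e. to CTCTATCC.
Its sequence written 5'→3' is the reverse complement: GGATAGAG.

5'-GGATAGAG-3'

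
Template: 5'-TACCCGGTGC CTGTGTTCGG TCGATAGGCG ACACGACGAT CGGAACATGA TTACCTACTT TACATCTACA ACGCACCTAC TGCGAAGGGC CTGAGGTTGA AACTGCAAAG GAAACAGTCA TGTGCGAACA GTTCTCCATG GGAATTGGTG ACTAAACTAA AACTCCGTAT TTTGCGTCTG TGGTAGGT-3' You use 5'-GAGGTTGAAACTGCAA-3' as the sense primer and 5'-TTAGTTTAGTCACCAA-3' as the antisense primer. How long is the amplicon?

Forward primer GAGGTTGAAACTGCAA is found on the top strand at positions 93–108.
Reverse complement of the reverse primer: TTGGTGACTAAACTAA. This occurs on the top strand at positions 145–160.
The product runs from position 93 to position 160, so its length is 160 − 93 + 1 = 68 bp.

68 bp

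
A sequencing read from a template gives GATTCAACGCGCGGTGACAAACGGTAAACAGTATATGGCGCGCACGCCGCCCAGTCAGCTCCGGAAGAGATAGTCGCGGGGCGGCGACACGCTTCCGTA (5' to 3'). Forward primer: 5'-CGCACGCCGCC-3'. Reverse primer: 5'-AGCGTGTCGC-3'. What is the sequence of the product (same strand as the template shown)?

5'-CGCACGCCGCCCAGTCAGCTCCGGAAGAGATAGTCGCGGGGCGGCGACACGCT-3'

Scanning the template, CGCACGCCGCC occurs at positions 41–51; this primer anneals to the bottom strand there with its 3' end pointing downstream.
Reverse complement of the reverse primer: GCGACACGCT. This occurs on the top strand at positions 84–93.
The product is the template from position 41 through 93 (53 bp).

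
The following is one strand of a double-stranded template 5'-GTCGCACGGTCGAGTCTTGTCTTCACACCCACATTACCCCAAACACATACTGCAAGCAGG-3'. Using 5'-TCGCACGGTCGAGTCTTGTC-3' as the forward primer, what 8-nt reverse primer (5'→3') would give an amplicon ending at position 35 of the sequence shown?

The forward primer binds at positions 2–21; the product's 3' end on the top strand is position 35.
The reverse primer anneals to the top strand over positions 28–35, i.e. to CCCACATT.
Its sequence written 5'→3' is the reverse complement: AATGTGGG.

5'-AATGTGGG-3'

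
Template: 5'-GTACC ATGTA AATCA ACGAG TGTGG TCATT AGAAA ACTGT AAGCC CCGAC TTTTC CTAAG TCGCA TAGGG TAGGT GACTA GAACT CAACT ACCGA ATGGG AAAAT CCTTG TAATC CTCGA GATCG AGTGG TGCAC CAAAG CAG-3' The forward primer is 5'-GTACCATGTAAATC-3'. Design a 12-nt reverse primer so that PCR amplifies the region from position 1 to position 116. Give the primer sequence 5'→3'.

The product's 3' end on the top strand is position 116.
The reverse primer anneals to the top strand over positions 105–116, i.e. to TCCTTGTAATCC.
Its sequence written 5'→3' is the reverse complement: GGATTACAAGGA.

5'-GGATTACAAGGA-3'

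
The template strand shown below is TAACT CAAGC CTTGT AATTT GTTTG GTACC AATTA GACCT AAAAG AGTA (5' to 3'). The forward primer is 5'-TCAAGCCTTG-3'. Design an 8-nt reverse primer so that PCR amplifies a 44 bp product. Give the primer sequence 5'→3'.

The forward primer binds at positions 5–14, so a 44 bp product ends at position 5 + 44 − 1 = 48.
The reverse primer anneals to the top strand over positions 41–48, i.e. to AAAAGAGT.
Its sequence written 5'→3' is the reverse complement: ACTCTTTT.

5'-ACTCTTTT-3'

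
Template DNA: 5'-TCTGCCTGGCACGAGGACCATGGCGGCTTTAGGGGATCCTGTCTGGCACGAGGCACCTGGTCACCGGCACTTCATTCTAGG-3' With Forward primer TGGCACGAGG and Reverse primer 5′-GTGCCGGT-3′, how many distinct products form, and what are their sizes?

The forward primer TGGCACGAGG matches the top strand at positions 7–16, 44–53.
The reverse primer's reverse complement is ACCGGCAC, matching at positions 63–70.
Each forward site pairs with the reverse site to give a product ending at position 70: sizes 64, 27 bp.

Two products: 64 bp, 27 bp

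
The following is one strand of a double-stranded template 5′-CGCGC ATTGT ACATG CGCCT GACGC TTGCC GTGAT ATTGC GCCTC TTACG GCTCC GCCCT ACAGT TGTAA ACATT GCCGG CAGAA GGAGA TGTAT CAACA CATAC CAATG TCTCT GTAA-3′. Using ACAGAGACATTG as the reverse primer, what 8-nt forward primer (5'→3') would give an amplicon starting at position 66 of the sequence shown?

5'-TGTAAACA-3'

The reverse primer's reverse complement CAATGTCTCTGT matches the template at positions 106–117; the product starts at position 66.
The forward primer is identical to the top strand over positions 66–73: TGTAAACA.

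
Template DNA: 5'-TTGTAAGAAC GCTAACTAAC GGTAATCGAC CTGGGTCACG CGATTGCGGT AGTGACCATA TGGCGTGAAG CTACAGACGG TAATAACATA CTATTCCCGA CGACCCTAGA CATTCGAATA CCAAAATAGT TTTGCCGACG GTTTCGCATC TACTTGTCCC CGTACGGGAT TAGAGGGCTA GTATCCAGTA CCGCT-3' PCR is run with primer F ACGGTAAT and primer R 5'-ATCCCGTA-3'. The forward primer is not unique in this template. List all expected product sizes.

152 bp, 94 bp

The forward primer ACGGTAAT matches the top strand at positions 19–26, 77–84.
The reverse primer's reverse complement is TACGGGAT, matching at positions 163–170.
Each forward site pairs with the reverse site to give a product ending at position 170: sizes 152, 94 bp.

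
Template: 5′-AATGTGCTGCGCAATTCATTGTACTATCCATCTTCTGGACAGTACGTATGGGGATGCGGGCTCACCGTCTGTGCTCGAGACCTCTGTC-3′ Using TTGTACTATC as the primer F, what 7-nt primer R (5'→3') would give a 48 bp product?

5'-GGTGAGC-3'

The forward primer binds at positions 19–28, so a 48 bp product ends at position 19 + 48 − 1 = 66.
The reverse primer anneals to the top strand over positions 60–66, i.e. to GCTCACC.
Its sequence written 5'→3' is the reverse complement: GGTGAGC.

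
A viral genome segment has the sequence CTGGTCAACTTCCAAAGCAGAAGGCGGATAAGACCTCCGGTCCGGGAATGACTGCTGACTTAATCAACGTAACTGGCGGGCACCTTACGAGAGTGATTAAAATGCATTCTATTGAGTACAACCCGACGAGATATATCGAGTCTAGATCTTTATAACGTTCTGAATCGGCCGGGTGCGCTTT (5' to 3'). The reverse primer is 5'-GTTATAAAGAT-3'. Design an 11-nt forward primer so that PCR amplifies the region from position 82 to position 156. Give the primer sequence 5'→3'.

5'-ACCTTACGAGA-3'

The reverse primer's reverse complement ATCTTTATAAC matches the template at positions 146–156; the product starts at position 82.
The forward primer is identical to the top strand over positions 82–92: ACCTTACGAGA.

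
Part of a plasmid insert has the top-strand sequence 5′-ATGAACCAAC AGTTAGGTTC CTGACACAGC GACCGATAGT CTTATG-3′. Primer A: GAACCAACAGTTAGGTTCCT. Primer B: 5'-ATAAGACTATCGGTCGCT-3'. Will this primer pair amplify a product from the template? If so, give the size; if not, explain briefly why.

Primer A (GAACCAACAGTTAGGTTCCT) matches the top strand at positions 3–22; it acts as a forward primer.
Primer B's reverse complement is AGCGACCGATAGTCTTAT, matching the top strand at positions 28–45; it acts as a reverse primer.
The 3' ends face each other across positions 3–45, giving a 43 bp product.

Yes — a 43 bp product.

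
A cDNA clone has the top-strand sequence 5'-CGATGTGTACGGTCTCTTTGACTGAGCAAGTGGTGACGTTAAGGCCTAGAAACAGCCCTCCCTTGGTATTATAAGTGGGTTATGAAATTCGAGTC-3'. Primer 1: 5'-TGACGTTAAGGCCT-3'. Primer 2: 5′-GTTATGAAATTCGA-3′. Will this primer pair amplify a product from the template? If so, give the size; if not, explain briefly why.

No product — both primers anneal to the same strand and extend in the same direction.

Primer 1 (TGACGTTAAGGCCT) matches the top strand at positions 34–47 (3' end points downstream).
Primer 2 (GTTATGAAATTCGA) also matches the top strand directly, at positions 79–92 — its reverse complement TCGAATTTCATAAC is not present.
Both primers anneal to the bottom strand with 3' ends pointing the same way, so neither can prime synthesis back toward the other.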